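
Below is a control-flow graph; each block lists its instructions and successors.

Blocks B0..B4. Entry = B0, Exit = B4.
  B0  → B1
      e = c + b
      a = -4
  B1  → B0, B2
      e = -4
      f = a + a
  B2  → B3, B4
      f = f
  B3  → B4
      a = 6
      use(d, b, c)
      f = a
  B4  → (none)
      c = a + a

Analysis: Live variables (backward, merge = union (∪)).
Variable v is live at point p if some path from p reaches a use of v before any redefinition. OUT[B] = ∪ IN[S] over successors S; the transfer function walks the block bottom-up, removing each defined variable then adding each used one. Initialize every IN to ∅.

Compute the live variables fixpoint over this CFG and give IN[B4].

Fixpoint table:
  B0:   IN={b, c, d}   OUT={a, b, c, d}
  B1:   IN={a, b, c, d}   OUT={a, b, c, d, f}
  B2:   IN={a, b, c, d, f}   OUT={a, b, c, d}
  B3:   IN={b, c, d}   OUT={a}
  B4:   IN={a}   OUT={}

B4 is the boundary node: OUT[B4] = {}
Applying B4's transfer function to that OUT value gives IN[B4] (row B4 above).

Answer: {a}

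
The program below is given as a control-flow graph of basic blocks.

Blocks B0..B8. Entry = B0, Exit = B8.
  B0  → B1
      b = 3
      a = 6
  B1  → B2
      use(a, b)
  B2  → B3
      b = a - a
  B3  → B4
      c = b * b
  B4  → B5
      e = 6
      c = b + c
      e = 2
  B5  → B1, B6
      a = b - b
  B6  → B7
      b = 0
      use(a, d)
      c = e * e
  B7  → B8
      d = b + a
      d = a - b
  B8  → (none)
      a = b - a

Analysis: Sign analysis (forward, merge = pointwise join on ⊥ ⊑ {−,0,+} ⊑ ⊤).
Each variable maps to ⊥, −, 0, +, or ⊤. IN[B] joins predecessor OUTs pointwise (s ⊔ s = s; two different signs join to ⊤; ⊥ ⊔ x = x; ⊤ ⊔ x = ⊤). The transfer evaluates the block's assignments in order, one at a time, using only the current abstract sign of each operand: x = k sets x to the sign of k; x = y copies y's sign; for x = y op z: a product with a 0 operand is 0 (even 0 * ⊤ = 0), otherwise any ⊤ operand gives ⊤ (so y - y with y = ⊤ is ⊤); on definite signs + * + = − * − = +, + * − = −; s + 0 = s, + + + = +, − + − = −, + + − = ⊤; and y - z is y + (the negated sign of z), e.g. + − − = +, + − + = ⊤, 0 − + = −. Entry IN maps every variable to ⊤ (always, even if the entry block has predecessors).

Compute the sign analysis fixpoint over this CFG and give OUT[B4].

Answer: {a: ⊤, b: ⊤, c: ⊤, d: ⊤, e: +, f: ⊤}

Trace:
Per-block solution:
  B0:  IN=(all ⊤)  OUT={a:+, b:+; rest ⊤}
  B1:  IN=(all ⊤)  OUT=(all ⊤)
  B2:  IN=(all ⊤)  OUT=(all ⊤)
  B3:  IN=(all ⊤)  OUT=(all ⊤)
  B4:  IN=(all ⊤)  OUT={e:+; rest ⊤}
  B5:  IN={e:+; rest ⊤}  OUT={e:+; rest ⊤}
  B6:  IN={e:+; rest ⊤}  OUT={b:0, c:+, e:+; rest ⊤}
  B7:  IN={b:0, c:+, e:+; rest ⊤}  OUT={b:0, c:+, e:+; rest ⊤}
  B8:  IN={b:0, c:+, e:+; rest ⊤}  OUT={b:0, c:+, e:+; rest ⊤}

Merge at B4: IN[B4] = OUT[B3] = {a: ⊤, b: ⊤, c: ⊤, d: ⊤, e: ⊤, f: ⊤}
Applying B4's transfer function to that IN value gives OUT[B4] (row B4 above).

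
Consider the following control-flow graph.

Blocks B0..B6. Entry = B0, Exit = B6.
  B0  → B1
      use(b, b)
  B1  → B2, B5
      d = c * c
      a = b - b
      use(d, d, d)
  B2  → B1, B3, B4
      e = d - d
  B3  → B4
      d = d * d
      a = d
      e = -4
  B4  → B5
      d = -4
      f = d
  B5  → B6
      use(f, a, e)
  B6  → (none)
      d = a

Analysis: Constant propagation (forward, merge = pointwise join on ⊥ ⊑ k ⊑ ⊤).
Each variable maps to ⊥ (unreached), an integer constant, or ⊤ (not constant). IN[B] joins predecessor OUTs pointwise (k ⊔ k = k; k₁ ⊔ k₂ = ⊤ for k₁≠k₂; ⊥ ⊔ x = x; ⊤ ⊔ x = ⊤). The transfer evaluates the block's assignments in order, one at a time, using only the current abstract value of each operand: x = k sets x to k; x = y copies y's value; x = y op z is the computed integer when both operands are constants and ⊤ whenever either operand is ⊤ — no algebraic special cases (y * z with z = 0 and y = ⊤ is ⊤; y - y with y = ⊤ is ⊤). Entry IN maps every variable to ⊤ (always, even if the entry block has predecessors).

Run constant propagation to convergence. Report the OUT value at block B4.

Per-block solution:
  B0:  IN=(all ⊤)  OUT=(all ⊤)
  B1:  IN=(all ⊤)  OUT=(all ⊤)
  B2:  IN=(all ⊤)  OUT=(all ⊤)
  B3:  IN=(all ⊤)  OUT={e:-4; rest ⊤}
  B4:  IN=(all ⊤)  OUT={d:-4, f:-4; rest ⊤}
  B5:  IN=(all ⊤)  OUT=(all ⊤)
  B6:  IN=(all ⊤)  OUT=(all ⊤)

Merge at B4: IN[B4] = OUT[B2] ⊔ OUT[B3] = {a: ⊤, b: ⊤, c: ⊤, d: ⊤, e: ⊤, f: ⊤}
Applying B4's transfer function to that IN value gives OUT[B4] (row B4 above).

Answer: {a: ⊤, b: ⊤, c: ⊤, d: -4, e: ⊤, f: -4}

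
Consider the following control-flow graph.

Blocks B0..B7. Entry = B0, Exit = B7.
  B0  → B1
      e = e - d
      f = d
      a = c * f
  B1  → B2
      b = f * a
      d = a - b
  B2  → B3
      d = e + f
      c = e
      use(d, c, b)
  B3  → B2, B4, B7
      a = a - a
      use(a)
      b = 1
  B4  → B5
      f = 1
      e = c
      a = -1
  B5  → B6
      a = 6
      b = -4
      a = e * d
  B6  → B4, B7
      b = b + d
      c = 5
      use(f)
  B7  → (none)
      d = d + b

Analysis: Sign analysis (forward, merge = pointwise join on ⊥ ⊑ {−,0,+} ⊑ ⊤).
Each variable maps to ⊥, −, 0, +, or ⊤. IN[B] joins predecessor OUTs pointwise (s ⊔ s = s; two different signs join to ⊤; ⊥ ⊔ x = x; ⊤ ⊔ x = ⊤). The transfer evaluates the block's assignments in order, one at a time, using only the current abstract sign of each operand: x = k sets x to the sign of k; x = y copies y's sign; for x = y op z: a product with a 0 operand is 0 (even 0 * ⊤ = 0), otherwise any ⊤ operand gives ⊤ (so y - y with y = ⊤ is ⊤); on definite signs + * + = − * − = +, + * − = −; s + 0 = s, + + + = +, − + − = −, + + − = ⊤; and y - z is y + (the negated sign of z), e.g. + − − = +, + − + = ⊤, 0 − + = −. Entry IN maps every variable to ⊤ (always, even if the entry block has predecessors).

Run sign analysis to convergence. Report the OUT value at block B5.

Answer: {a: ⊤, b: -, c: ⊤, d: ⊤, e: ⊤, f: +}

Derivation:
Converged values:
  B0:  IN=(all ⊤)  OUT=(all ⊤)
  B1:  IN=(all ⊤)  OUT=(all ⊤)
  B2:  IN=(all ⊤)  OUT=(all ⊤)
  B3:  IN=(all ⊤)  OUT={b:+; rest ⊤}
  B4:  IN=(all ⊤)  OUT={a:-, f:+; rest ⊤}
  B5:  IN={a:-, f:+; rest ⊤}  OUT={b:-, f:+; rest ⊤}
  B6:  IN={b:-, f:+; rest ⊤}  OUT={c:+, f:+; rest ⊤}
  B7:  IN=(all ⊤)  OUT=(all ⊤)

Merge at B5: IN[B5] = OUT[B4] = {a: -, b: ⊤, c: ⊤, d: ⊤, e: ⊤, f: +}
Applying B5's transfer function to that IN value gives OUT[B5] (row B5 above).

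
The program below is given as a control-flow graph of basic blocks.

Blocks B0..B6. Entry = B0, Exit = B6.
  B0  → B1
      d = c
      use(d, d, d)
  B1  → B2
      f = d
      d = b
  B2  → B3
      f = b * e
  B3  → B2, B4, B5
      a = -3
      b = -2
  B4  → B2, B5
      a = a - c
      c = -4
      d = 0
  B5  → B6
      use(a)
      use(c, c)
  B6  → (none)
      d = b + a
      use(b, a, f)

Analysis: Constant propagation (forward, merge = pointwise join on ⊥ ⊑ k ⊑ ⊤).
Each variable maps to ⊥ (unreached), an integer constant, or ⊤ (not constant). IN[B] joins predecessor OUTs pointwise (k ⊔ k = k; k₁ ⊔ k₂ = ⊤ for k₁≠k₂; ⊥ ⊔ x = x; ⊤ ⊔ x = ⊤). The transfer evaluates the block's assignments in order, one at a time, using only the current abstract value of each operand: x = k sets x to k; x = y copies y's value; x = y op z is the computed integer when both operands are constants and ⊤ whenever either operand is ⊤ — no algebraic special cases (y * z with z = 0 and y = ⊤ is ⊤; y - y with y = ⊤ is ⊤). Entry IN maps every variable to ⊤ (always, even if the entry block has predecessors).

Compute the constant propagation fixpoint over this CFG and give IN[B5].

Answer: {a: ⊤, b: -2, c: ⊤, d: ⊤, e: ⊤, f: ⊤}

Trace:
Per-block solution:
  B0: | IN=(all ⊤) | OUT=(all ⊤)
  B1: | IN=(all ⊤) | OUT=(all ⊤)
  B2: | IN=(all ⊤) | OUT=(all ⊤)
  B3: | IN=(all ⊤) | OUT={a:-3, b:-2; rest ⊤}
  B4: | IN={a:-3, b:-2; rest ⊤} | OUT={b:-2, c:-4, d:0; rest ⊤}
  B5: | IN={b:-2; rest ⊤} | OUT={b:-2; rest ⊤}
  B6: | IN={b:-2; rest ⊤} | OUT={b:-2; rest ⊤}

Merge at B5: IN[B5] = OUT[B3] ⊔ OUT[B4] = {a: ⊤, b: -2, c: ⊤, d: ⊤, e: ⊤, f: ⊤}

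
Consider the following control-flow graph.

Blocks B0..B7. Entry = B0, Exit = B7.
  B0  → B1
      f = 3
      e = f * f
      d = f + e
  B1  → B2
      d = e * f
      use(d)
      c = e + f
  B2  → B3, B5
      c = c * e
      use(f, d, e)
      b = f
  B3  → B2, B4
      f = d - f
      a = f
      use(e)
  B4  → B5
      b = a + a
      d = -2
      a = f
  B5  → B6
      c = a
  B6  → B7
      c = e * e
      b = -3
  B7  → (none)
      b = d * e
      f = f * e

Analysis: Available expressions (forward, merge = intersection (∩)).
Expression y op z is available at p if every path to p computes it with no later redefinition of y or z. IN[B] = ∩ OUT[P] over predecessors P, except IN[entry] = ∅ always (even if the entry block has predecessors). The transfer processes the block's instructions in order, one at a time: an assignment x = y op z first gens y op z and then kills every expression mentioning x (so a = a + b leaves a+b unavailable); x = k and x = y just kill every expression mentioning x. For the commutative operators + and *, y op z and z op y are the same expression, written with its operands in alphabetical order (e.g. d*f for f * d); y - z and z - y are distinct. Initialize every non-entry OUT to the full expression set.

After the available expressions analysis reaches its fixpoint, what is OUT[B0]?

Answer: {e+f, f*f}

Trace:
Per-block solution:
  B0: | IN={} | OUT={e+f, f*f}
  B1: | IN={e+f, f*f} | OUT={e*f, e+f, f*f}
  B2: | IN={} | OUT={}
  B3: | IN={} | OUT={}
  B4: | IN={} | OUT={}
  B5: | IN={} | OUT={}
  B6: | IN={} | OUT={e*e}
  B7: | IN={e*e} | OUT={d*e, e*e}

B0 is the boundary node: IN[B0] = {}
Applying B0's transfer function to that IN value gives OUT[B0] (row B0 above).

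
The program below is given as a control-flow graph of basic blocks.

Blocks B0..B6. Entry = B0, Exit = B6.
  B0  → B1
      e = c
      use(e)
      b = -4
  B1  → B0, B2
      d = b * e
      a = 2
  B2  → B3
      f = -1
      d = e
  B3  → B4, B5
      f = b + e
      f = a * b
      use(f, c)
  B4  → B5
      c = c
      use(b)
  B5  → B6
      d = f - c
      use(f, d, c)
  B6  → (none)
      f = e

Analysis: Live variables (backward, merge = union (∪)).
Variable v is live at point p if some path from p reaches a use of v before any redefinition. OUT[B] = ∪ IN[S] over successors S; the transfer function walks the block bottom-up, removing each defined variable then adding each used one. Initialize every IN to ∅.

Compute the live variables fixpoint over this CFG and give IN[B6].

Converged values:
  B0:  IN={c}  OUT={b, c, e}
  B1:  IN={b, c, e}  OUT={a, b, c, e}
  B2:  IN={a, b, c, e}  OUT={a, b, c, e}
  B3:  IN={a, b, c, e}  OUT={b, c, e, f}
  B4:  IN={b, c, e, f}  OUT={c, e, f}
  B5:  IN={c, e, f}  OUT={e}
  B6:  IN={e}  OUT={}

B6 is the boundary node: OUT[B6] = {}
Applying B6's transfer function to that OUT value gives IN[B6] (row B6 above).

Answer: {e}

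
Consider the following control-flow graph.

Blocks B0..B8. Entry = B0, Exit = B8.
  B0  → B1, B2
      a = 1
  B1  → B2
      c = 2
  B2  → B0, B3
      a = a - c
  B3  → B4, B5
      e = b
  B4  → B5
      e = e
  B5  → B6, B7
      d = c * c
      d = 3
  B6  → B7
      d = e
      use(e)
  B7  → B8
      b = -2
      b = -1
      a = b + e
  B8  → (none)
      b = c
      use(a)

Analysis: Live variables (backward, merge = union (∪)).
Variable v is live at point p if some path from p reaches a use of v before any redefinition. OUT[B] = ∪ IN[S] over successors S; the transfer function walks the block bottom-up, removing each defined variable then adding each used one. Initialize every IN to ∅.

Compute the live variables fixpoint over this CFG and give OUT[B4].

Answer: {c, e}

Working:
Fixpoint table:
  B0:  IN={b, c}  OUT={a, b, c}
  B1:  IN={a, b}  OUT={a, b, c}
  B2:  IN={a, b, c}  OUT={b, c}
  B3:  IN={b, c}  OUT={c, e}
  B4:  IN={c, e}  OUT={c, e}
  B5:  IN={c, e}  OUT={c, e}
  B6:  IN={c, e}  OUT={c, e}
  B7:  IN={c, e}  OUT={a, c}
  B8:  IN={a, c}  OUT={}

Merge at B4: OUT[B4] = IN[B5] = {c, e}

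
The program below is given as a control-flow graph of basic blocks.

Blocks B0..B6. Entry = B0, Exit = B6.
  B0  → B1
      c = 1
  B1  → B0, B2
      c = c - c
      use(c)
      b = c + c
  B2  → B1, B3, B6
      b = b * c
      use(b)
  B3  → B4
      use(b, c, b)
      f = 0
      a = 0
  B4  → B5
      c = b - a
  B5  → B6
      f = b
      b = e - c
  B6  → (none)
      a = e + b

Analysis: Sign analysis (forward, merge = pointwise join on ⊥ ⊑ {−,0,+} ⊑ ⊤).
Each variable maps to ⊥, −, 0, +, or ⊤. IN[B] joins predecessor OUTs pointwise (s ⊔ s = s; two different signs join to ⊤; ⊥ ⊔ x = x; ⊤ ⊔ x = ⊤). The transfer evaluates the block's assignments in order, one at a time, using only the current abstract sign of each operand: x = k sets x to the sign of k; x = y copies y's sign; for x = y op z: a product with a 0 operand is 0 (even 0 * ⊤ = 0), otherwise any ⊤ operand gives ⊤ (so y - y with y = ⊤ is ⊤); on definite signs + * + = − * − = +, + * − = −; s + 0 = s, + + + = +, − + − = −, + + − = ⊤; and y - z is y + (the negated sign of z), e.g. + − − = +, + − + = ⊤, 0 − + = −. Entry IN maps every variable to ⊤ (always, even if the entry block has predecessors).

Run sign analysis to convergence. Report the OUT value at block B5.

Per-block solution:
  B0:   IN=(all ⊤)   OUT={c:+; rest ⊤}
  B1:   IN=(all ⊤)   OUT=(all ⊤)
  B2:   IN=(all ⊤)   OUT=(all ⊤)
  B3:   IN=(all ⊤)   OUT={a:0, f:0; rest ⊤}
  B4:   IN={a:0, f:0; rest ⊤}   OUT={a:0, f:0; rest ⊤}
  B5:   IN={a:0, f:0; rest ⊤}   OUT={a:0; rest ⊤}
  B6:   IN=(all ⊤)   OUT=(all ⊤)

Merge at B5: IN[B5] = OUT[B4] = {a: 0, b: ⊤, c: ⊤, d: ⊤, e: ⊤, f: 0}
Applying B5's transfer function to that IN value gives OUT[B5] (row B5 above).

Answer: {a: 0, b: ⊤, c: ⊤, d: ⊤, e: ⊤, f: ⊤}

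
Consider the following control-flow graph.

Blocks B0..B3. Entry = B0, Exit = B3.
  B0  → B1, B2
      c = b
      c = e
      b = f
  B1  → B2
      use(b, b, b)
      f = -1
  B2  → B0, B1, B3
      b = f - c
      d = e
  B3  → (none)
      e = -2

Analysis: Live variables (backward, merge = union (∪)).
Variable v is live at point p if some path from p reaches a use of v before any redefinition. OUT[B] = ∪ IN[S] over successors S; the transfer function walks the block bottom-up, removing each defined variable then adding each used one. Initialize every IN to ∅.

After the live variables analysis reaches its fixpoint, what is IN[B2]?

Answer: {c, e, f}

Trace:
Converged values:
  B0:   IN={b, e, f}   OUT={b, c, e, f}
  B1:   IN={b, c, e}   OUT={c, e, f}
  B2:   IN={c, e, f}   OUT={b, c, e, f}
  B3:   IN={}   OUT={}

Merge at B2: OUT[B2] = IN[B0] ⊔ IN[B1] ⊔ IN[B3] = {b, c, e, f}
Applying B2's transfer function to that OUT value gives IN[B2] (row B2 above).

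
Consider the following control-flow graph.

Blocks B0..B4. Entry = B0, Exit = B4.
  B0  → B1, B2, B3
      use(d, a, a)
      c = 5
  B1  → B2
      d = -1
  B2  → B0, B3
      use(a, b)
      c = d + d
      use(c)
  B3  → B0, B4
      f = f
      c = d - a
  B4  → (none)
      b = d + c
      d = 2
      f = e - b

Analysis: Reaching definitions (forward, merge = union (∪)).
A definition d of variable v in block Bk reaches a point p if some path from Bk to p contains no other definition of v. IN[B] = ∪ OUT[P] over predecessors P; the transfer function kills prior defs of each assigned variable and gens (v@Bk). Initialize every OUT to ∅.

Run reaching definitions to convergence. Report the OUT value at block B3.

Per-block solution:
  B0:  IN={c@B2, c@B3, d@B1, f@B3}  OUT={c@B0, d@B1, f@B3}
  B1:  IN={c@B0, d@B1, f@B3}  OUT={c@B0, d@B1, f@B3}
  B2:  IN={c@B0, d@B1, f@B3}  OUT={c@B2, d@B1, f@B3}
  B3:  IN={c@B0, c@B2, d@B1, f@B3}  OUT={c@B3, d@B1, f@B3}
  B4:  IN={c@B3, d@B1, f@B3}  OUT={b@B4, c@B3, d@B4, f@B4}

Merge at B3: IN[B3] = OUT[B0] ⊔ OUT[B2] = {c@B0, c@B2, d@B1, f@B3}
Applying B3's transfer function to that IN value gives OUT[B3] (row B3 above).

Answer: {c@B3, d@B1, f@B3}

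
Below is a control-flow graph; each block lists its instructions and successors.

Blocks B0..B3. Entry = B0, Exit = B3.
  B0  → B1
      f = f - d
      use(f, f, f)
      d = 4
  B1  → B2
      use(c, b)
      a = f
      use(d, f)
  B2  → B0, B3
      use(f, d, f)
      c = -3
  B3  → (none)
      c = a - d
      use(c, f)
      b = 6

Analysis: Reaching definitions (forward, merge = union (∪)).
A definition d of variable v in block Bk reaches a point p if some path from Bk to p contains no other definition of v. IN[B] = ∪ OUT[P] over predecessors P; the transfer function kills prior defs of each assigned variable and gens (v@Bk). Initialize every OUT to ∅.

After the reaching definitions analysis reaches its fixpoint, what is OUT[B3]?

Answer: {a@B1, b@B3, c@B3, d@B0, f@B0}

Trace:
Per-block solution:
  B0:   IN={a@B1, c@B2, d@B0, f@B0}   OUT={a@B1, c@B2, d@B0, f@B0}
  B1:   IN={a@B1, c@B2, d@B0, f@B0}   OUT={a@B1, c@B2, d@B0, f@B0}
  B2:   IN={a@B1, c@B2, d@B0, f@B0}   OUT={a@B1, c@B2, d@B0, f@B0}
  B3:   IN={a@B1, c@B2, d@B0, f@B0}   OUT={a@B1, b@B3, c@B3, d@B0, f@B0}

Merge at B3: IN[B3] = OUT[B2] = {a@B1, c@B2, d@B0, f@B0}
Applying B3's transfer function to that IN value gives OUT[B3] (row B3 above).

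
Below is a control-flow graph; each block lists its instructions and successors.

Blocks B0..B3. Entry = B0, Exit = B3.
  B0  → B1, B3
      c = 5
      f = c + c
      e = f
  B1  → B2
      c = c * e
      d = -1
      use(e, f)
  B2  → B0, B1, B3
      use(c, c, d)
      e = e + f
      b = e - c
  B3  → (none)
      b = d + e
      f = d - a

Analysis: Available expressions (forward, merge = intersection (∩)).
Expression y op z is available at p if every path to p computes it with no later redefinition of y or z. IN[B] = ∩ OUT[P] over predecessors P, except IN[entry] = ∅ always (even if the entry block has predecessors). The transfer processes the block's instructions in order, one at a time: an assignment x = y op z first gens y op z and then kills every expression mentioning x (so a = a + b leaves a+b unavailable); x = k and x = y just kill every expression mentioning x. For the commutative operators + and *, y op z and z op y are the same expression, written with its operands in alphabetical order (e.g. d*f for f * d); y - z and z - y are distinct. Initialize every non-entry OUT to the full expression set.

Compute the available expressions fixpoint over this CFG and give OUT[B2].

Converged values:
  B0: | IN={} | OUT={c+c}
  B1: | IN={} | OUT={}
  B2: | IN={} | OUT={e-c}
  B3: | IN={} | OUT={d+e, d-a}

Merge at B2: IN[B2] = OUT[B1] = {}
Applying B2's transfer function to that IN value gives OUT[B2] (row B2 above).

Answer: {e-c}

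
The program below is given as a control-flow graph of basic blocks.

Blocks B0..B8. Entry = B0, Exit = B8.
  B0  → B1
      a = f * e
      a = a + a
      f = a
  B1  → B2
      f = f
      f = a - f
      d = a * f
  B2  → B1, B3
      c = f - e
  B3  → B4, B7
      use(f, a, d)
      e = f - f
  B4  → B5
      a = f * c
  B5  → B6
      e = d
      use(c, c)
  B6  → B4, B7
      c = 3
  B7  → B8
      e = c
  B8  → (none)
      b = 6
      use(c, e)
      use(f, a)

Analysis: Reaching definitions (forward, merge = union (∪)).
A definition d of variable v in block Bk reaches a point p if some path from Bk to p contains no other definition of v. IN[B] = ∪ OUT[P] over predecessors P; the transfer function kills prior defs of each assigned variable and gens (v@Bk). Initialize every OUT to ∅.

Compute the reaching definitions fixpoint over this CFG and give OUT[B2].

Converged values:
  B0:   IN={}   OUT={a@B0, f@B0}
  B1:   IN={a@B0, c@B2, d@B1, f@B0, f@B1}   OUT={a@B0, c@B2, d@B1, f@B1}
  B2:   IN={a@B0, c@B2, d@B1, f@B1}   OUT={a@B0, c@B2, d@B1, f@B1}
  B3:   IN={a@B0, c@B2, d@B1, f@B1}   OUT={a@B0, c@B2, d@B1, e@B3, f@B1}
  B4:   IN={a@B0, a@B4, c@B2, c@B6, d@B1, e@B3, e@B5, f@B1}   OUT={a@B4, c@B2, c@B6, d@B1, e@B3, e@B5, f@B1}
  B5:   IN={a@B4, c@B2, c@B6, d@B1, e@B3, e@B5, f@B1}   OUT={a@B4, c@B2, c@B6, d@B1, e@B5, f@B1}
  B6:   IN={a@B4, c@B2, c@B6, d@B1, e@B5, f@B1}   OUT={a@B4, c@B6, d@B1, e@B5, f@B1}
  B7:   IN={a@B0, a@B4, c@B2, c@B6, d@B1, e@B3, e@B5, f@B1}   OUT={a@B0, a@B4, c@B2, c@B6, d@B1, e@B7, f@B1}
  B8:   IN={a@B0, a@B4, c@B2, c@B6, d@B1, e@B7, f@B1}   OUT={a@B0, a@B4, b@B8, c@B2, c@B6, d@B1, e@B7, f@B1}

Merge at B2: IN[B2] = OUT[B1] = {a@B0, c@B2, d@B1, f@B1}
Applying B2's transfer function to that IN value gives OUT[B2] (row B2 above).

Answer: {a@B0, c@B2, d@B1, f@B1}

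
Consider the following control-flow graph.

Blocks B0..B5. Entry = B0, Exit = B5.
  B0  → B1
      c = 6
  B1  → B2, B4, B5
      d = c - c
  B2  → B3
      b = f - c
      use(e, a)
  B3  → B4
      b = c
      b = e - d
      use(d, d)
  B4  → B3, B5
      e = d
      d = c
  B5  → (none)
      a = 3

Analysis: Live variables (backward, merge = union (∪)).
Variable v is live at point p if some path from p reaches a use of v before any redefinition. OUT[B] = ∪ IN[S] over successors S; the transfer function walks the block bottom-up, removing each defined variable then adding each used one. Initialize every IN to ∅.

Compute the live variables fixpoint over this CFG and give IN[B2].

Per-block solution:
  B0:   IN={a, e, f}   OUT={a, c, e, f}
  B1:   IN={a, c, e, f}   OUT={a, c, d, e, f}
  B2:   IN={a, c, d, e, f}   OUT={c, d, e}
  B3:   IN={c, d, e}   OUT={c, d}
  B4:   IN={c, d}   OUT={c, d, e}
  B5:   IN={}   OUT={}

Merge at B2: OUT[B2] = IN[B3] = {c, d, e}
Applying B2's transfer function to that OUT value gives IN[B2] (row B2 above).

Answer: {a, c, d, e, f}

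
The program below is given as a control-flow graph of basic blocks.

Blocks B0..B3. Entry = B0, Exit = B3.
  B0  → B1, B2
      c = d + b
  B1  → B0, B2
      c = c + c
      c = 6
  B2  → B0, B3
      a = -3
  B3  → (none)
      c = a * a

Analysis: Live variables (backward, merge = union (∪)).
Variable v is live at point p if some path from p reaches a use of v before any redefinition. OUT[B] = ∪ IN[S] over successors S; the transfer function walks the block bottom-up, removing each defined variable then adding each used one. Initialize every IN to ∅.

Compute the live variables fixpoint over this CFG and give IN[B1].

Answer: {b, c, d}

Trace:
Per-block solution:
  B0:   IN={b, d}   OUT={b, c, d}
  B1:   IN={b, c, d}   OUT={b, d}
  B2:   IN={b, d}   OUT={a, b, d}
  B3:   IN={a}   OUT={}

Merge at B1: OUT[B1] = IN[B0] ⊔ IN[B2] = {b, d}
Applying B1's transfer function to that OUT value gives IN[B1] (row B1 above).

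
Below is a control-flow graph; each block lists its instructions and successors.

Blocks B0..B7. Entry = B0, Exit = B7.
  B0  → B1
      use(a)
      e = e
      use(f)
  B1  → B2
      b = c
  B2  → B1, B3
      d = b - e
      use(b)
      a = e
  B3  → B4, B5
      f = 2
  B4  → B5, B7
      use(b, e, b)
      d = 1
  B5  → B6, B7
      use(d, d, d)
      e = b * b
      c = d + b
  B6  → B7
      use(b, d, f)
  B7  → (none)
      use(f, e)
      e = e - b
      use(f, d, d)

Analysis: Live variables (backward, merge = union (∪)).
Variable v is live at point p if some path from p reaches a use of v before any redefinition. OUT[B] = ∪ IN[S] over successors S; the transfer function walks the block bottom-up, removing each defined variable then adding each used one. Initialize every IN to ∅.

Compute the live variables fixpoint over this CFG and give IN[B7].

Answer: {b, d, e, f}

Derivation:
Converged values:
  B0:   IN={a, c, e, f}   OUT={c, e}
  B1:   IN={c, e}   OUT={b, c, e}
  B2:   IN={b, c, e}   OUT={b, c, d, e}
  B3:   IN={b, d, e}   OUT={b, d, e, f}
  B4:   IN={b, e, f}   OUT={b, d, e, f}
  B5:   IN={b, d, f}   OUT={b, d, e, f}
  B6:   IN={b, d, e, f}   OUT={b, d, e, f}
  B7:   IN={b, d, e, f}   OUT={}

B7 is the boundary node: OUT[B7] = {}
Applying B7's transfer function to that OUT value gives IN[B7] (row B7 above).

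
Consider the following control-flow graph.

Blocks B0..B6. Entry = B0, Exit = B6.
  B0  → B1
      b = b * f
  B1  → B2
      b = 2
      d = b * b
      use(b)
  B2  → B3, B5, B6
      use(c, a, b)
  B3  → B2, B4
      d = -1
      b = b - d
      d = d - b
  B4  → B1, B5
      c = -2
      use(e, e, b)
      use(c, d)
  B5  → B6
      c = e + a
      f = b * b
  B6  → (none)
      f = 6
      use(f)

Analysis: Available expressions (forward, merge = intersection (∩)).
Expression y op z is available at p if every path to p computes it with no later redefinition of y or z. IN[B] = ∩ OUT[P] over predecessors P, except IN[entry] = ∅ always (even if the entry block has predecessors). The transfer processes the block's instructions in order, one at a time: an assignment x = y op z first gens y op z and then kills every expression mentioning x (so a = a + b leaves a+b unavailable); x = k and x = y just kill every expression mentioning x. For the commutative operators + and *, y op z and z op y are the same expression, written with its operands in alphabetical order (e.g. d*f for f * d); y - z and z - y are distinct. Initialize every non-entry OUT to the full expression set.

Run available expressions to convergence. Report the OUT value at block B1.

Answer: {b*b}

Trace:
Per-block solution:
  B0:   IN={}   OUT={}
  B1:   IN={}   OUT={b*b}
  B2:   IN={}   OUT={}
  B3:   IN={}   OUT={}
  B4:   IN={}   OUT={}
  B5:   IN={}   OUT={a+e, b*b}
  B6:   IN={}   OUT={}

Merge at B1: IN[B1] = OUT[B0] ∩ OUT[B4] = {}
Applying B1's transfer function to that IN value gives OUT[B1] (row B1 above).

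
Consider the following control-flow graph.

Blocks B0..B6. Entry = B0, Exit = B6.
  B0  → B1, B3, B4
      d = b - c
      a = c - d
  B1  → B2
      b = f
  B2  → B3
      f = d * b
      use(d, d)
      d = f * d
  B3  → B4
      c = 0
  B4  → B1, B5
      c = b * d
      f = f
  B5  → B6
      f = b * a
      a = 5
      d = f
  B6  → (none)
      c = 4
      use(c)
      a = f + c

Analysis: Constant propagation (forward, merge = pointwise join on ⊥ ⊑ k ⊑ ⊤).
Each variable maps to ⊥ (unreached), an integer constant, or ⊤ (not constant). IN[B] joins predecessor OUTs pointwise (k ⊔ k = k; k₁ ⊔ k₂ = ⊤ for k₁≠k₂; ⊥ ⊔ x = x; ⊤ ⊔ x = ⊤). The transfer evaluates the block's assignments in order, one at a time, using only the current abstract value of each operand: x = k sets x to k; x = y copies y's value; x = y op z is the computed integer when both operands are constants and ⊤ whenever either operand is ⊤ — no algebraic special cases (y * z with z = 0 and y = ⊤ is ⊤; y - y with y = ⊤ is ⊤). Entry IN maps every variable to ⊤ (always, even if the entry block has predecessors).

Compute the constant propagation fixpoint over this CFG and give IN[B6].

Answer: {a: 5, b: ⊤, c: ⊤, d: ⊤, e: ⊤, f: ⊤}

Working:
Converged values:
  B0:   IN=(all ⊤)   OUT=(all ⊤)
  B1:   IN=(all ⊤)   OUT=(all ⊤)
  B2:   IN=(all ⊤)   OUT=(all ⊤)
  B3:   IN=(all ⊤)   OUT={c:0; rest ⊤}
  B4:   IN=(all ⊤)   OUT=(all ⊤)
  B5:   IN=(all ⊤)   OUT={a:5; rest ⊤}
  B6:   IN={a:5; rest ⊤}   OUT={c:4; rest ⊤}

Merge at B6: IN[B6] = OUT[B5] = {a: 5, b: ⊤, c: ⊤, d: ⊤, e: ⊤, f: ⊤}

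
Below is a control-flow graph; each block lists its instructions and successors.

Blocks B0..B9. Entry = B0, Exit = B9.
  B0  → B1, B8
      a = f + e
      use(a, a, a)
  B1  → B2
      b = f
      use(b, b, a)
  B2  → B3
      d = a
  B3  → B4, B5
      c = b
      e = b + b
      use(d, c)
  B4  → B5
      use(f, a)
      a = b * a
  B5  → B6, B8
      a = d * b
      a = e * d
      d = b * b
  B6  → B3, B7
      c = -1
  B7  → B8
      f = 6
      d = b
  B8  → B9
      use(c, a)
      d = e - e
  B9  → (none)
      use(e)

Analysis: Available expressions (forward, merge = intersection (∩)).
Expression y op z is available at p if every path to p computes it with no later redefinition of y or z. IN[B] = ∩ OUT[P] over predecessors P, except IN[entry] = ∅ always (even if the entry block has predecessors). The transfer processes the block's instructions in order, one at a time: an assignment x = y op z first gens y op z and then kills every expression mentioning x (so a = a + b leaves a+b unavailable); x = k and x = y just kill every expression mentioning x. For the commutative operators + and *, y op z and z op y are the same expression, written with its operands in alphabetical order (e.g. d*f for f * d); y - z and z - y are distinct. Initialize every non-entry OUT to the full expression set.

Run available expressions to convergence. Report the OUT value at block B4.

Converged values:
  B0:   IN={}   OUT={e+f}
  B1:   IN={e+f}   OUT={e+f}
  B2:   IN={e+f}   OUT={e+f}
  B3:   IN={}   OUT={b+b}
  B4:   IN={b+b}   OUT={b+b}
  B5:   IN={b+b}   OUT={b*b, b+b}
  B6:   IN={b*b, b+b}   OUT={b*b, b+b}
  B7:   IN={b*b, b+b}   OUT={b*b, b+b}
  B8:   IN={}   OUT={e-e}
  B9:   IN={e-e}   OUT={e-e}

Merge at B4: IN[B4] = OUT[B3] = {b+b}
Applying B4's transfer function to that IN value gives OUT[B4] (row B4 above).

Answer: {b+b}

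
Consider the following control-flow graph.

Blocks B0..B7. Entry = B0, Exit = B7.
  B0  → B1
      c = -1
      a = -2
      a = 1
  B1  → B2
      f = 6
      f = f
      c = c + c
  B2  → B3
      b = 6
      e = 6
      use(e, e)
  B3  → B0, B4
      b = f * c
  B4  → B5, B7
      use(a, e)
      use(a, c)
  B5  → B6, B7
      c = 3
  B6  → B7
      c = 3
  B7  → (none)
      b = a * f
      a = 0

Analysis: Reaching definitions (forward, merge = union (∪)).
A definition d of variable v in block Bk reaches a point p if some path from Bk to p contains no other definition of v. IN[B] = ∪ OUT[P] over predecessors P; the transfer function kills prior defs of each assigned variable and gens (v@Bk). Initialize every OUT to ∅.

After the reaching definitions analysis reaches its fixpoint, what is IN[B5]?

Answer: {a@B0, b@B3, c@B1, e@B2, f@B1}

Working:
Converged values:
  B0:  IN={a@B0, b@B3, c@B1, e@B2, f@B1}  OUT={a@B0, b@B3, c@B0, e@B2, f@B1}
  B1:  IN={a@B0, b@B3, c@B0, e@B2, f@B1}  OUT={a@B0, b@B3, c@B1, e@B2, f@B1}
  B2:  IN={a@B0, b@B3, c@B1, e@B2, f@B1}  OUT={a@B0, b@B2, c@B1, e@B2, f@B1}
  B3:  IN={a@B0, b@B2, c@B1, e@B2, f@B1}  OUT={a@B0, b@B3, c@B1, e@B2, f@B1}
  B4:  IN={a@B0, b@B3, c@B1, e@B2, f@B1}  OUT={a@B0, b@B3, c@B1, e@B2, f@B1}
  B5:  IN={a@B0, b@B3, c@B1, e@B2, f@B1}  OUT={a@B0, b@B3, c@B5, e@B2, f@B1}
  B6:  IN={a@B0, b@B3, c@B5, e@B2, f@B1}  OUT={a@B0, b@B3, c@B6, e@B2, f@B1}
  B7:  IN={a@B0, b@B3, c@B1, c@B5, c@B6, e@B2, f@B1}  OUT={a@B7, b@B7, c@B1, c@B5, c@B6, e@B2, f@B1}

Merge at B5: IN[B5] = OUT[B4] = {a@B0, b@B3, c@B1, e@B2, f@B1}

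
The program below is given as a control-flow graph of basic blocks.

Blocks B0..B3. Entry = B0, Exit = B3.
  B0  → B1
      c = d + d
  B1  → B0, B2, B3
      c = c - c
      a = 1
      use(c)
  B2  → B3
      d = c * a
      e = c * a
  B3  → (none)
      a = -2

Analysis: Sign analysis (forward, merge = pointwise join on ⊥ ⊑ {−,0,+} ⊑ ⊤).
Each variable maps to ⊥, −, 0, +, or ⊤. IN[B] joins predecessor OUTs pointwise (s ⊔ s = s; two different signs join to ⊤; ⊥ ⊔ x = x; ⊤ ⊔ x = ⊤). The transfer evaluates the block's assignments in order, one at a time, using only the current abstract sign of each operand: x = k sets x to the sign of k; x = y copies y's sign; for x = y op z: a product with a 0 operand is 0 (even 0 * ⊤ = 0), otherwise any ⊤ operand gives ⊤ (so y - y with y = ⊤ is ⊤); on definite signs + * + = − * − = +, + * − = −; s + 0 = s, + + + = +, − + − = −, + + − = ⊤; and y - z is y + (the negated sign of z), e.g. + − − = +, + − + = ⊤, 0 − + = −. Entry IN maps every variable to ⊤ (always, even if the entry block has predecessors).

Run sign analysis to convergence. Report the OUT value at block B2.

Fixpoint table:
  B0:  IN=(all ⊤)  OUT=(all ⊤)
  B1:  IN=(all ⊤)  OUT={a:+; rest ⊤}
  B2:  IN={a:+; rest ⊤}  OUT={a:+; rest ⊤}
  B3:  IN={a:+; rest ⊤}  OUT={a:-; rest ⊤}

Merge at B2: IN[B2] = OUT[B1] = {a: +, b: ⊤, c: ⊤, d: ⊤, e: ⊤, f: ⊤}
Applying B2's transfer function to that IN value gives OUT[B2] (row B2 above).

Answer: {a: +, b: ⊤, c: ⊤, d: ⊤, e: ⊤, f: ⊤}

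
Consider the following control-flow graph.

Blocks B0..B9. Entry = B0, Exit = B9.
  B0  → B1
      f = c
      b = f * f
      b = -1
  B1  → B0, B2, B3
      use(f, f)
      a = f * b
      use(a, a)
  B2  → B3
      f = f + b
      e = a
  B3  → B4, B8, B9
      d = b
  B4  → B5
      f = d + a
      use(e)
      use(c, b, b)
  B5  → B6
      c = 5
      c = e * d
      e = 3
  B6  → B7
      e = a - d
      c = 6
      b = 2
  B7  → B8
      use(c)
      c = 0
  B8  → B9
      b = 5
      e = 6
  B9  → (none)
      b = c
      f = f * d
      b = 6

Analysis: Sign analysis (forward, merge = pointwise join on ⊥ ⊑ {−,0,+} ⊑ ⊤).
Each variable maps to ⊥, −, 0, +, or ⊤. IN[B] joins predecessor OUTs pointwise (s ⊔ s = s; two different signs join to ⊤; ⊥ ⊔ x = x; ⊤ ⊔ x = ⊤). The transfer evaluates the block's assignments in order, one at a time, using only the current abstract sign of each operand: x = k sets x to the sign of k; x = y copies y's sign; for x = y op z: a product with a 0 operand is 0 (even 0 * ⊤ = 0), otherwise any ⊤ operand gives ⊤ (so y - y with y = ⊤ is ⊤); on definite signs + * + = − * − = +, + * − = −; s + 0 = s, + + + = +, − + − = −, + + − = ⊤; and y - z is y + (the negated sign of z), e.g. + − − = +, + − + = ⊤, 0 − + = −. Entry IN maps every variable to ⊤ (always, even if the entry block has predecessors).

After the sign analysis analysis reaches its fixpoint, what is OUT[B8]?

Fixpoint table:
  B0:   IN=(all ⊤)   OUT={b:-; rest ⊤}
  B1:   IN={b:-; rest ⊤}   OUT={b:-; rest ⊤}
  B2:   IN={b:-; rest ⊤}   OUT={b:-; rest ⊤}
  B3:   IN={b:-; rest ⊤}   OUT={b:-, d:-; rest ⊤}
  B4:   IN={b:-, d:-; rest ⊤}   OUT={b:-, d:-; rest ⊤}
  B5:   IN={b:-, d:-; rest ⊤}   OUT={b:-, d:-, e:+; rest ⊤}
  B6:   IN={b:-, d:-, e:+; rest ⊤}   OUT={b:+, c:+, d:-; rest ⊤}
  B7:   IN={b:+, c:+, d:-; rest ⊤}   OUT={b:+, c:0, d:-; rest ⊤}
  B8:   IN={d:-; rest ⊤}   OUT={b:+, d:-, e:+; rest ⊤}
  B9:   IN={d:-; rest ⊤}   OUT={b:+, d:-; rest ⊤}

Merge at B8: IN[B8] = OUT[B3] ⊔ OUT[B7] = {a: ⊤, b: ⊤, c: ⊤, d: -, e: ⊤, f: ⊤}
Applying B8's transfer function to that IN value gives OUT[B8] (row B8 above).

Answer: {a: ⊤, b: +, c: ⊤, d: -, e: +, f: ⊤}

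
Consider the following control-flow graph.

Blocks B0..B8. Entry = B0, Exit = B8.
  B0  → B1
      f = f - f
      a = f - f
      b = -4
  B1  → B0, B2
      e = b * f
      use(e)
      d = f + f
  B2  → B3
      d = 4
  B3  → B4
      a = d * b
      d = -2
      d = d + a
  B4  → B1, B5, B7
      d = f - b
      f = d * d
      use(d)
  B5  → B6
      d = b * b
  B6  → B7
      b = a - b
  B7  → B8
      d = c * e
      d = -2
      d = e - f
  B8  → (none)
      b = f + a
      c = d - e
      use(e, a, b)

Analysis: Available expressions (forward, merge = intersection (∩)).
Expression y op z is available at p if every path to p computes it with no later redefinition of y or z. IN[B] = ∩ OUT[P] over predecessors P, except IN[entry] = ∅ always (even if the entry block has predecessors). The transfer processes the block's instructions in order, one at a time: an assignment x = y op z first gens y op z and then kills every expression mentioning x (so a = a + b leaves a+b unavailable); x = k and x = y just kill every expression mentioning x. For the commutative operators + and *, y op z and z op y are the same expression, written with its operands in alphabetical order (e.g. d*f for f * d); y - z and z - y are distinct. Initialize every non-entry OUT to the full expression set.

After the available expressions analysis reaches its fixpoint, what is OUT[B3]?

Answer: {b*f, f+f}

Trace:
Per-block solution:
  B0:  IN={}  OUT={f-f}
  B1:  IN={}  OUT={b*f, f+f}
  B2:  IN={b*f, f+f}  OUT={b*f, f+f}
  B3:  IN={b*f, f+f}  OUT={b*f, f+f}
  B4:  IN={b*f, f+f}  OUT={d*d}
  B5:  IN={d*d}  OUT={b*b}
  B6:  IN={b*b}  OUT={}
  B7:  IN={}  OUT={c*e, e-f}
  B8:  IN={c*e, e-f}  OUT={a+f, d-e, e-f}

Merge at B3: IN[B3] = OUT[B2] = {b*f, f+f}
Applying B3's transfer function to that IN value gives OUT[B3] (row B3 above).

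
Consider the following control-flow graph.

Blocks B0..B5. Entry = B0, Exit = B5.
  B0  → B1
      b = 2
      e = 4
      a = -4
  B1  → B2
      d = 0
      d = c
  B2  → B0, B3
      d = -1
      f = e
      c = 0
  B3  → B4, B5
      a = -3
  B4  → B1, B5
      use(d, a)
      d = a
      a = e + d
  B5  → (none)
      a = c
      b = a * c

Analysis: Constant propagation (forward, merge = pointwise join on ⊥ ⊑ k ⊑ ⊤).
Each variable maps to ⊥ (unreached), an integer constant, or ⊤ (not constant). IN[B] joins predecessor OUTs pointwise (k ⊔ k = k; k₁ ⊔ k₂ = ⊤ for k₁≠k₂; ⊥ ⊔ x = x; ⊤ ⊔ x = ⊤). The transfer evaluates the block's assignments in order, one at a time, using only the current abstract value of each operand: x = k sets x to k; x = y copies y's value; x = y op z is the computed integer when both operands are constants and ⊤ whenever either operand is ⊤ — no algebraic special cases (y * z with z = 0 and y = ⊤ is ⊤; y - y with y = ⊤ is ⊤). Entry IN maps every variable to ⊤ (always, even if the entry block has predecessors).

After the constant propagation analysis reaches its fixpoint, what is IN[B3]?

Fixpoint table:
  B0:   IN=(all ⊤)   OUT={a:-4, b:2, e:4; rest ⊤}
  B1:   IN={b:2, e:4; rest ⊤}   OUT={b:2, e:4; rest ⊤}
  B2:   IN={b:2, e:4; rest ⊤}   OUT={b:2, c:0, d:-1, e:4, f:4; rest ⊤}
  B3:   IN={b:2, c:0, d:-1, e:4, f:4; rest ⊤}   OUT={a:-3, b:2, c:0, d:-1, e:4, f:4; rest ⊤}
  B4:   IN={a:-3, b:2, c:0, d:-1, e:4, f:4; rest ⊤}   OUT={a:1, b:2, c:0, d:-3, e:4, f:4; rest ⊤}
  B5:   IN={b:2, c:0, e:4, f:4; rest ⊤}   OUT={a:0, b:0, c:0, e:4, f:4; rest ⊤}

Merge at B3: IN[B3] = OUT[B2] = {a: ⊤, b: 2, c: 0, d: -1, e: 4, f: 4}

Answer: {a: ⊤, b: 2, c: 0, d: -1, e: 4, f: 4}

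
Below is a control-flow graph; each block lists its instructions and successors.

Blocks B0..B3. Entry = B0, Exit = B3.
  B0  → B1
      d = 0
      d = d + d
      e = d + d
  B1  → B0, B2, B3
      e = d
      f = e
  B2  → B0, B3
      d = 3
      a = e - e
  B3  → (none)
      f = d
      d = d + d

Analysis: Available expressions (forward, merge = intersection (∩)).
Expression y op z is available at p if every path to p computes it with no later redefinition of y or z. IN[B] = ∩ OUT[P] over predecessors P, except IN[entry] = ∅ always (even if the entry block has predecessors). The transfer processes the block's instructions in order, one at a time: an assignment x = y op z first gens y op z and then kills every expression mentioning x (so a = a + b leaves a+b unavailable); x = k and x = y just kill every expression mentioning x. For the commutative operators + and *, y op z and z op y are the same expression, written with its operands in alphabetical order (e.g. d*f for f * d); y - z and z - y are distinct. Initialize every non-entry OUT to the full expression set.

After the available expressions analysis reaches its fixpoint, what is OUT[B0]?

Converged values:
  B0:   IN={}   OUT={d+d}
  B1:   IN={d+d}   OUT={d+d}
  B2:   IN={d+d}   OUT={e-e}
  B3:   IN={}   OUT={}

Merge at B0 (entry node, so the boundary value {} is joined with the incoming edge(s)): IN[B0] = {} ∩ OUT[B1] ∩ OUT[B2] = {}
Applying B0's transfer function to that IN value gives OUT[B0] (row B0 above).

Answer: {d+d}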